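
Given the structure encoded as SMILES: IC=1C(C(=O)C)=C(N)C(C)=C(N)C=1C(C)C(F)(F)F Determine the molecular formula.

Walk through each heavy atom and fill implicit hydrogens from standard valence (C 4, N 3, O 2, S 2, halogen 1):
  atom 1: I (halogen, monovalent) → 0 H
  atom 2: C, bond orders sum to 4 (valence 4) → 0 H
  atom 3: C, bond orders sum to 4 (valence 4) → 0 H
  atom 4: C, bond orders sum to 4 (valence 4) → 0 H
  atom 5: O, bond orders sum to 2 (valence 2) → 0 H
  atom 6: C, bond orders sum to 1 (valence 4) → 3 H
  atom 7: C, bond orders sum to 4 (valence 4) → 0 H
  atom 8: N, bond orders sum to 1 (valence 3) → 2 H
  atom 9: C, bond orders sum to 4 (valence 4) → 0 H
  atom 10: C, bond orders sum to 1 (valence 4) → 3 H
  atom 11: C, bond orders sum to 4 (valence 4) → 0 H
  atom 12: N, bond orders sum to 1 (valence 3) → 2 H
  atom 13: C, bond orders sum to 4 (valence 4) → 0 H
  atom 14: C, bond orders sum to 3 (valence 4) → 1 H
  atom 15: C, bond orders sum to 1 (valence 4) → 3 H
  atom 16: C, bond orders sum to 4 (valence 4) → 0 H
  atom 17: F (halogen, monovalent) → 0 H
  atom 18: F (halogen, monovalent) → 0 H
  atom 19: F (halogen, monovalent) → 0 H
Totals → C:12, H:14, F:3, I:1, N:2, O:1.

C12H14F3IN2O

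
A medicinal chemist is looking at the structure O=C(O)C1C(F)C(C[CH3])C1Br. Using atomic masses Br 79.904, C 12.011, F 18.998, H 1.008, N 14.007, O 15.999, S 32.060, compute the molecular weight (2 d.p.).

225.06 g/mol

First, the molecular formula is C7H10BrFO2 (counting implicit H from valence).
  Br: 1 × 79.904 = 79.904
  C: 7 × 12.011 = 84.077
  F: 1 × 18.998 = 18.998
  H: 10 × 1.008 = 10.080
  O: 2 × 15.999 = 31.998
Sum: 1×79.904 + 7×12.011 + 1×18.998 + 10×1.008 + 2×15.999 = 225.057 → 225.06 g/mol.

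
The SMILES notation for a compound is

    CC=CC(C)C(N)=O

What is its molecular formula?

C6H11NO

Walk through each heavy atom and fill implicit hydrogens from standard valence (C 4, N 3, O 2, S 2, halogen 1):
  atom 1: C, bond orders sum to 1 (valence 4) → 3 H
  atom 2: C, bond orders sum to 3 (valence 4) → 1 H
  atom 3: C, bond orders sum to 3 (valence 4) → 1 H
  atom 4: C, bond orders sum to 3 (valence 4) → 1 H
  atom 5: C, bond orders sum to 1 (valence 4) → 3 H
  atom 6: C, bond orders sum to 4 (valence 4) → 0 H
  atom 7: N, bond orders sum to 1 (valence 3) → 2 H
  atom 8: O, bond orders sum to 2 (valence 2) → 0 H
Totals → C:6, H:11, N:1, O:1.
In Hill order: C6H11NO.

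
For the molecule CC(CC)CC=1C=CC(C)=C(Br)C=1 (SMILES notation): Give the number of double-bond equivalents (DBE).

Molecular formula: C12H17Br.
DoU = (2C + 2 + N − H − X) / 2, where X is the halogen count and O/S are ignored.
    = (2·12 + 2 + 0 − 17 − 1) / 2 = 8 / 2 = 4.

4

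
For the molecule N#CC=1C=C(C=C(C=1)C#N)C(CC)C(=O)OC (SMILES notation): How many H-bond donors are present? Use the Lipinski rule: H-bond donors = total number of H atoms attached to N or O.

0

Donors: find every N or O and count the H atoms it carries.
  atom 1 (N): bond orders sum to 3 → 0 H
  atom 10 (N): bond orders sum to 3 → 0 H
  atom 15 (O): bond orders sum to 2 → 0 H
  atom 16 (O): bond orders sum to 2 → 0 H
Lipinski HBD = 0.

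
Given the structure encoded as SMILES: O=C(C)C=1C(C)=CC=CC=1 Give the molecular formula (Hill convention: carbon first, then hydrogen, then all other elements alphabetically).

C9H10O

Walk through each heavy atom and fill implicit hydrogens from standard valence (C 4, N 3, O 2, S 2, halogen 1):
  atom 1: O, bond orders sum to 2 (valence 2) → 0 H
  atom 2: C, bond orders sum to 4 (valence 4) → 0 H
  atom 3: C, bond orders sum to 1 (valence 4) → 3 H
  atom 4: C, bond orders sum to 4 (valence 4) → 0 H
  atom 5: C, bond orders sum to 4 (valence 4) → 0 H
  atom 6: C, bond orders sum to 1 (valence 4) → 3 H
  atom 7: C, bond orders sum to 3 (valence 4) → 1 H
  atom 8: C, bond orders sum to 3 (valence 4) → 1 H
  atom 9: C, bond orders sum to 3 (valence 4) → 1 H
  atom 10: C, bond orders sum to 3 (valence 4) → 1 H
Totals → C:9, H:10, O:1.
In Hill order: C9H10O.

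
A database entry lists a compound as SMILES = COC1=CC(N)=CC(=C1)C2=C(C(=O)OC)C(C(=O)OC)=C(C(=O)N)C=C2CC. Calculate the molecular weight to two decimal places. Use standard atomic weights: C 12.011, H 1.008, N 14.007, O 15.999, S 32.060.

386.40 g/mol

First, the molecular formula is C20H22N2O6 (counting implicit H from valence).
  C: 20 × 12.011 = 240.220
  H: 22 × 1.008 = 22.176
  N: 2 × 14.007 = 28.014
  O: 6 × 15.999 = 95.994
Sum: 20×12.011 + 22×1.008 + 2×14.007 + 6×15.999 = 386.404 → 386.40 g/mol.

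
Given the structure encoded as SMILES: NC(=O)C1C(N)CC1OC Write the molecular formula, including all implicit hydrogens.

Walk through each heavy atom and fill implicit hydrogens from standard valence (C 4, N 3, O 2, S 2, halogen 1):
  atom 1: N, bond orders sum to 1 (valence 3) → 2 H
  atom 2: C, bond orders sum to 4 (valence 4) → 0 H
  atom 3: O, bond orders sum to 2 (valence 2) → 0 H
  atom 4: C, bond orders sum to 3 (valence 4) → 1 H
  atom 5: C, bond orders sum to 3 (valence 4) → 1 H
  atom 6: N, bond orders sum to 1 (valence 3) → 2 H
  atom 7: C, bond orders sum to 2 (valence 4) → 2 H
  atom 8: C, bond orders sum to 3 (valence 4) → 1 H
  atom 9: O, bond orders sum to 2 (valence 2) → 0 H
  atom 10: C, bond orders sum to 1 (valence 4) → 3 H
Totals → C:6, H:12, N:2, O:2.
In Hill order: C6H12N2O2.

C6H12N2O2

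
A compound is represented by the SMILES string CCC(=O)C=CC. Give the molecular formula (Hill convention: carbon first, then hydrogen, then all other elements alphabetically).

C6H10O

Walk through each heavy atom and fill implicit hydrogens from standard valence (C 4, N 3, O 2, S 2, halogen 1):
  atom 1: C, bond orders sum to 1 (valence 4) → 3 H
  atom 2: C, bond orders sum to 2 (valence 4) → 2 H
  atom 3: C, bond orders sum to 4 (valence 4) → 0 H
  atom 4: O, bond orders sum to 2 (valence 2) → 0 H
  atom 5: C, bond orders sum to 3 (valence 4) → 1 H
  atom 6: C, bond orders sum to 3 (valence 4) → 1 H
  atom 7: C, bond orders sum to 1 (valence 4) → 3 H
Totals → C:6, H:10, O:1.
In Hill order: C6H10O.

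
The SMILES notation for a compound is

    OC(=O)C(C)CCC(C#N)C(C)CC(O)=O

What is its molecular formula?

Walk through each heavy atom and fill implicit hydrogens from standard valence (C 4, N 3, O 2, S 2, halogen 1):
  atom 1: O, bond orders sum to 1 (valence 2) → 1 H
  atom 2: C, bond orders sum to 4 (valence 4) → 0 H
  atom 3: O, bond orders sum to 2 (valence 2) → 0 H
  atom 4: C, bond orders sum to 3 (valence 4) → 1 H
  atom 5: C, bond orders sum to 1 (valence 4) → 3 H
  atom 6: C, bond orders sum to 2 (valence 4) → 2 H
  atom 7: C, bond orders sum to 2 (valence 4) → 2 H
  atom 8: C, bond orders sum to 3 (valence 4) → 1 H
  atom 9: C, bond orders sum to 4 (valence 4) → 0 H
  atom 10: N, bond orders sum to 3 (valence 3) → 0 H
  atom 11: C, bond orders sum to 3 (valence 4) → 1 H
  atom 12: C, bond orders sum to 1 (valence 4) → 3 H
  atom 13: C, bond orders sum to 2 (valence 4) → 2 H
  atom 14: C, bond orders sum to 4 (valence 4) → 0 H
  atom 15: O, bond orders sum to 1 (valence 2) → 1 H
  atom 16: O, bond orders sum to 2 (valence 2) → 0 H
Totals → C:11, H:17, N:1, O:4.

C11H17NO4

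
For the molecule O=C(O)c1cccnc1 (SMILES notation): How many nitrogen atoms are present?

1

Scan the SMILES for N atoms (remember two-letter symbols like Cl and Br are single atoms).
Nitrogen count: 1.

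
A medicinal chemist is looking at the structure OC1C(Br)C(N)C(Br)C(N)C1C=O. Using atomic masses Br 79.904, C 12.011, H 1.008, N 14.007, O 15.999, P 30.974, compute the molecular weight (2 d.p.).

315.99 g/mol

First, the molecular formula is C7H12Br2N2O2 (counting implicit H from valence).
  Br: 2 × 79.904 = 159.808
  C: 7 × 12.011 = 84.077
  H: 12 × 1.008 = 12.096
  N: 2 × 14.007 = 28.014
  O: 2 × 15.999 = 31.998
Sum: 2×79.904 + 7×12.011 + 12×1.008 + 2×14.007 + 2×15.999 = 315.993 → 315.99 g/mol.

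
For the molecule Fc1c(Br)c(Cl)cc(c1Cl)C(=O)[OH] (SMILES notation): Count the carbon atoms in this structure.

7

Count every carbon token in the SMILES (each C, including those in ring-closure positions and inside branches).
Carbon count: 7.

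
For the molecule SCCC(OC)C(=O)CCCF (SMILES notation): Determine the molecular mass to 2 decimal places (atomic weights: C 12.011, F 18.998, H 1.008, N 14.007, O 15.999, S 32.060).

First, the molecular formula is C8H15FO2S (counting implicit H from valence).
  C: 8 × 12.011 = 96.088
  F: 1 × 18.998 = 18.998
  H: 15 × 1.008 = 15.120
  O: 2 × 15.999 = 31.998
  S: 1 × 32.060 = 32.060
Sum: 8×12.011 + 1×18.998 + 15×1.008 + 2×15.999 + 1×32.060 = 194.264 → 194.26 g/mol.

194.26 g/mol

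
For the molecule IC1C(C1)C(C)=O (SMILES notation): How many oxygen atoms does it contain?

1

Scan the SMILES for O atoms (remember two-letter symbols like Cl and Br are single atoms).
Oxygen count: 1.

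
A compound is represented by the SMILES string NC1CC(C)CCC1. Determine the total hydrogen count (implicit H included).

15

Walk through each heavy atom and fill implicit hydrogens from standard valence (C 4, N 3, O 2, S 2, halogen 1):
  atom 1: N, bond orders sum to 1 (valence 3) → 2 H
  atom 2: C, bond orders sum to 3 (valence 4) → 1 H
  atom 3: C, bond orders sum to 2 (valence 4) → 2 H
  atom 4: C, bond orders sum to 3 (valence 4) → 1 H
  atom 5: C, bond orders sum to 1 (valence 4) → 3 H
  atom 6: C, bond orders sum to 2 (valence 4) → 2 H
  atom 7: C, bond orders sum to 2 (valence 4) → 2 H
  atom 8: C, bond orders sum to 2 (valence 4) → 2 H
Total hydrogens: 15.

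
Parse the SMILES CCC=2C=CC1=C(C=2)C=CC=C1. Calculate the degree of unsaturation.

Degree of unsaturation = (number of rings) + (number of π bonds).
Ring closures in the SMILES: 2.
π bonds: 5 double bonds (each 1 DoU) → 5 DoU from unsaturation.
Total DoU = 2 + 5 = 7.

7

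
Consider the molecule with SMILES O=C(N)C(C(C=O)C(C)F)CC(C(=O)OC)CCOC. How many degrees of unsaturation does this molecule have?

3

Molecular formula: C13H22FNO5.
DoU = (2C + 2 + N − H − X) / 2, where X is the halogen count and O/S are ignored.
    = (2·13 + 2 + 1 − 22 − 1) / 2 = 6 / 2 = 3.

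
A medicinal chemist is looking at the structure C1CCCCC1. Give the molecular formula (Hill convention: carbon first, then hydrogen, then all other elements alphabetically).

Walk through each heavy atom and fill implicit hydrogens from standard valence (C 4, N 3, O 2, S 2, halogen 1):
  atom 1: C, bond orders sum to 2 (valence 4) → 2 H
  atom 2: C, bond orders sum to 2 (valence 4) → 2 H
  atom 3: C, bond orders sum to 2 (valence 4) → 2 H
  atom 4: C, bond orders sum to 2 (valence 4) → 2 H
  atom 5: C, bond orders sum to 2 (valence 4) → 2 H
  atom 6: C, bond orders sum to 2 (valence 4) → 2 H
Totals → C:6, H:12.
In Hill order: C6H12.

C6H12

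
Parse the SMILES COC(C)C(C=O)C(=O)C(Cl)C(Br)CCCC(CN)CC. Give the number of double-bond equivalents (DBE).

Molecular formula: C15H27BrClNO3.
DoU = (2C + 2 + N − H − X) / 2, where X is the halogen count and O/S are ignored.
    = (2·15 + 2 + 1 − 27 − 2) / 2 = 4 / 2 = 2.

2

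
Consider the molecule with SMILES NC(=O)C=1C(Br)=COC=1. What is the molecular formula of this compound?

Walk through each heavy atom and fill implicit hydrogens from standard valence (C 4, N 3, O 2, S 2, halogen 1):
  atom 1: N, bond orders sum to 1 (valence 3) → 2 H
  atom 2: C, bond orders sum to 4 (valence 4) → 0 H
  atom 3: O, bond orders sum to 2 (valence 2) → 0 H
  atom 4: C, bond orders sum to 4 (valence 4) → 0 H
  atom 5: C, bond orders sum to 4 (valence 4) → 0 H
  atom 6: Br (halogen, monovalent) → 0 H
  atom 7: C, bond orders sum to 3 (valence 4) → 1 H
  atom 8: O, bond orders sum to 2 (valence 2) → 0 H
  atom 9: C, bond orders sum to 3 (valence 4) → 1 H
Totals → C:5, H:4, Br:1, N:1, O:2.
In Hill order: C5H4BrNO2.

C5H4BrNO2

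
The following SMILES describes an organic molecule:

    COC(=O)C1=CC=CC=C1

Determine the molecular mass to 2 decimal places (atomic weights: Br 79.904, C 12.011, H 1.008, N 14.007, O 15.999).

136.15 g/mol

First, the molecular formula is C8H8O2 (counting implicit H from valence).
  C: 8 × 12.011 = 96.088
  H: 8 × 1.008 = 8.064
  O: 2 × 15.999 = 31.998
Sum: 8×12.011 + 8×1.008 + 2×15.999 = 136.150 → 136.15 g/mol.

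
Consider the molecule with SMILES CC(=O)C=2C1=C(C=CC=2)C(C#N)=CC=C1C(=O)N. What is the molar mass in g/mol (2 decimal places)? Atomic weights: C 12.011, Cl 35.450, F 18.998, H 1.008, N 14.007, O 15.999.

238.25 g/mol

First, the molecular formula is C14H10N2O2 (counting implicit H from valence).
  C: 14 × 12.011 = 168.154
  H: 10 × 1.008 = 10.080
  N: 2 × 14.007 = 28.014
  O: 2 × 15.999 = 31.998
Sum: 14×12.011 + 10×1.008 + 2×14.007 + 2×15.999 = 238.246 → 238.25 g/mol.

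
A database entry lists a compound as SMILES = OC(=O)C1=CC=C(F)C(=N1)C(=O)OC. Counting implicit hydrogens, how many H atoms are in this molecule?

6

Walk through each heavy atom and fill implicit hydrogens from standard valence (C 4, N 3, O 2, S 2, halogen 1):
  atom 1: O, bond orders sum to 1 (valence 2) → 1 H
  atom 2: C, bond orders sum to 4 (valence 4) → 0 H
  atom 3: O, bond orders sum to 2 (valence 2) → 0 H
  atom 4: C, bond orders sum to 4 (valence 4) → 0 H
  atom 5: C, bond orders sum to 3 (valence 4) → 1 H
  atom 6: C, bond orders sum to 3 (valence 4) → 1 H
  atom 7: C, bond orders sum to 4 (valence 4) → 0 H
  atom 8: F (halogen, monovalent) → 0 H
  atom 9: C, bond orders sum to 4 (valence 4) → 0 H
  atom 10: N, bond orders sum to 3 (valence 3) → 0 H
  atom 11: C, bond orders sum to 4 (valence 4) → 0 H
  atom 12: O, bond orders sum to 2 (valence 2) → 0 H
  atom 13: O, bond orders sum to 2 (valence 2) → 0 H
  atom 14: C, bond orders sum to 1 (valence 4) → 3 H
Total hydrogens: 6.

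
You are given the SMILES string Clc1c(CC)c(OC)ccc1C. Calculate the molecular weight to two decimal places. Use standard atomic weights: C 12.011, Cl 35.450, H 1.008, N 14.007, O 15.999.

184.66 g/mol

First, the molecular formula is C10H13ClO (counting implicit H from valence).
  C: 10 × 12.011 = 120.110
  Cl: 1 × 35.450 = 35.450
  H: 13 × 1.008 = 13.104
  O: 1 × 15.999 = 15.999
Sum: 10×12.011 + 1×35.450 + 13×1.008 + 1×15.999 = 184.663 → 184.66 g/mol.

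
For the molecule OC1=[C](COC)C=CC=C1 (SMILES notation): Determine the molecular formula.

Walk through each heavy atom and fill implicit hydrogens from standard valence (C 4, N 3, O 2, S 2, halogen 1):
  atom 1: O, bond orders sum to 1 (valence 2) → 1 H
  atom 2: C, bond orders sum to 4 (valence 4) → 0 H
  atom 3: C with explicit H count 0
  atom 4: C, bond orders sum to 2 (valence 4) → 2 H
  atom 5: O, bond orders sum to 2 (valence 2) → 0 H
  atom 6: C, bond orders sum to 1 (valence 4) → 3 H
  atom 7: C, bond orders sum to 3 (valence 4) → 1 H
  atom 8: C, bond orders sum to 3 (valence 4) → 1 H
  atom 9: C, bond orders sum to 3 (valence 4) → 1 H
  atom 10: C, bond orders sum to 3 (valence 4) → 1 H
Totals → C:8, H:10, O:2.
In Hill order: C8H10O2.

C8H10O2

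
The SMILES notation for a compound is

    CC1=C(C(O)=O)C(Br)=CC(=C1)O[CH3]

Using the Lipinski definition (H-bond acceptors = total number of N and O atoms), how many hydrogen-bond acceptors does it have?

N atoms: 0; O atoms: 3.
Lipinski HBA = 0 + 3 = 3.

3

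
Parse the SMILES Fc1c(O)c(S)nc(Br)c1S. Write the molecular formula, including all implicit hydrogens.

Walk through each heavy atom and fill implicit hydrogens from standard valence (C 4, N 3, O 2, S 2, halogen 1); for lowercase aromatic atoms, an aromatic c carries 1 H when it has two neighbours and 0 H with three, and aromatic n carries 0 H:
  atom 1: F (halogen, monovalent) → 0 H
  atom 2: aromatic c, 3 neighbours → 0 H
  atom 3: aromatic c, 3 neighbours → 0 H
  atom 4: O, bond orders sum to 1 (valence 2) → 1 H
  atom 5: aromatic c, 3 neighbours → 0 H
  atom 6: S, bond orders sum to 1 (valence 2) → 1 H
  atom 7: aromatic n, 2 neighbours → 0 H
  atom 8: aromatic c, 3 neighbours → 0 H
  atom 9: Br (halogen, monovalent) → 0 H
  atom 10: aromatic c, 3 neighbours → 0 H
  atom 11: S, bond orders sum to 1 (valence 2) → 1 H
Totals → C:5, H:3, Br:1, F:1, N:1, O:1, S:2.
In Hill order: C5H3BrFNOS2.

C5H3BrFNOS2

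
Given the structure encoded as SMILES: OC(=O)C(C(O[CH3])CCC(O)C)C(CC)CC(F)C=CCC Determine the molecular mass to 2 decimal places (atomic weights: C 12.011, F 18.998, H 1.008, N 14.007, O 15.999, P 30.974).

318.43 g/mol

First, the molecular formula is C17H31FO4 (counting implicit H from valence).
  C: 17 × 12.011 = 204.187
  F: 1 × 18.998 = 18.998
  H: 31 × 1.008 = 31.248
  O: 4 × 15.999 = 63.996
Sum: 17×12.011 + 1×18.998 + 31×1.008 + 4×15.999 = 318.429 → 318.43 g/mol.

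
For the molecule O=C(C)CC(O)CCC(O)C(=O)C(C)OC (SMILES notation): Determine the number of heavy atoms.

Every atom symbol written in the SMILES (organic subset) is one heavy atom; implicit H are not written.
Heavy atoms by element → C:11, O:5.
Total: 16.

16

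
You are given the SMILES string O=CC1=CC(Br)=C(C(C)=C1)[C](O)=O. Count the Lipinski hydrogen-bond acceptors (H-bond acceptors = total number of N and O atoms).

N atoms: 0; O atoms: 3.
Lipinski HBA = 0 + 3 = 3.

3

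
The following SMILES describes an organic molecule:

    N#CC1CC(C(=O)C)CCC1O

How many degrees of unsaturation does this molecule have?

4

Degree of unsaturation = (number of rings) + (number of π bonds).
Ring closures in the SMILES: 1.
π bonds: 1 double bond (each 1 DoU), 1 triple bond (each 2 DoU) → 3 DoU from unsaturation.
Total DoU = 1 + 3 = 4.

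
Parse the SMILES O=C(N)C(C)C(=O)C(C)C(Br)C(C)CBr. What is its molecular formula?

Walk through each heavy atom and fill implicit hydrogens from standard valence (C 4, N 3, O 2, S 2, halogen 1):
  atom 1: O, bond orders sum to 2 (valence 2) → 0 H
  atom 2: C, bond orders sum to 4 (valence 4) → 0 H
  atom 3: N, bond orders sum to 1 (valence 3) → 2 H
  atom 4: C, bond orders sum to 3 (valence 4) → 1 H
  atom 5: C, bond orders sum to 1 (valence 4) → 3 H
  atom 6: C, bond orders sum to 4 (valence 4) → 0 H
  atom 7: O, bond orders sum to 2 (valence 2) → 0 H
  atom 8: C, bond orders sum to 3 (valence 4) → 1 H
  atom 9: C, bond orders sum to 1 (valence 4) → 3 H
  atom 10: C, bond orders sum to 3 (valence 4) → 1 H
  atom 11: Br (halogen, monovalent) → 0 H
  atom 12: C, bond orders sum to 3 (valence 4) → 1 H
  atom 13: C, bond orders sum to 1 (valence 4) → 3 H
  atom 14: C, bond orders sum to 2 (valence 4) → 2 H
  atom 15: Br (halogen, monovalent) → 0 H
Totals → C:10, H:17, Br:2, N:1, O:2.
In Hill order: C10H17Br2NO2.

C10H17Br2NO2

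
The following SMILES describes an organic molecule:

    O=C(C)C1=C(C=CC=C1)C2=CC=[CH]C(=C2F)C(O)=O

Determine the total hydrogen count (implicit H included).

11

Walk through each heavy atom and fill implicit hydrogens from standard valence (C 4, N 3, O 2, S 2, halogen 1):
  atom 1: O, bond orders sum to 2 (valence 2) → 0 H
  atom 2: C, bond orders sum to 4 (valence 4) → 0 H
  atom 3: C, bond orders sum to 1 (valence 4) → 3 H
  atom 4: C, bond orders sum to 4 (valence 4) → 0 H
  atom 5: C, bond orders sum to 4 (valence 4) → 0 H
  atom 6: C, bond orders sum to 3 (valence 4) → 1 H
  atom 7: C, bond orders sum to 3 (valence 4) → 1 H
  atom 8: C, bond orders sum to 3 (valence 4) → 1 H
  atom 9: C, bond orders sum to 3 (valence 4) → 1 H
  atom 10: C, bond orders sum to 4 (valence 4) → 0 H
  atom 11: C, bond orders sum to 3 (valence 4) → 1 H
  atom 12: C, bond orders sum to 3 (valence 4) → 1 H
  atom 13: C with explicit H count 1
  atom 14: C, bond orders sum to 4 (valence 4) → 0 H
  atom 15: C, bond orders sum to 4 (valence 4) → 0 H
  atom 16: F (halogen, monovalent) → 0 H
  atom 17: C, bond orders sum to 4 (valence 4) → 0 H
  atom 18: O, bond orders sum to 1 (valence 2) → 1 H
  atom 19: O, bond orders sum to 2 (valence 2) → 0 H
Total hydrogens: 11.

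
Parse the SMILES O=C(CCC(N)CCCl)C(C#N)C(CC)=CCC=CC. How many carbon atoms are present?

16

Count every carbon token in the SMILES (each C, including those in ring-closure positions and inside branches).
Carbon count: 16.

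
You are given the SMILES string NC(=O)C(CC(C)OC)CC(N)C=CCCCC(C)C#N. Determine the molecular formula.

C16H29N3O2

Walk through each heavy atom and fill implicit hydrogens from standard valence (C 4, N 3, O 2, S 2, halogen 1):
  atom 1: N, bond orders sum to 1 (valence 3) → 2 H
  atom 2: C, bond orders sum to 4 (valence 4) → 0 H
  atom 3: O, bond orders sum to 2 (valence 2) → 0 H
  atom 4: C, bond orders sum to 3 (valence 4) → 1 H
  atom 5: C, bond orders sum to 2 (valence 4) → 2 H
  atom 6: C, bond orders sum to 3 (valence 4) → 1 H
  atom 7: C, bond orders sum to 1 (valence 4) → 3 H
  atom 8: O, bond orders sum to 2 (valence 2) → 0 H
  atom 9: C, bond orders sum to 1 (valence 4) → 3 H
  atom 10: C, bond orders sum to 2 (valence 4) → 2 H
  atom 11: C, bond orders sum to 3 (valence 4) → 1 H
  atom 12: N, bond orders sum to 1 (valence 3) → 2 H
  atom 13: C, bond orders sum to 3 (valence 4) → 1 H
  atom 14: C, bond orders sum to 3 (valence 4) → 1 H
  atom 15: C, bond orders sum to 2 (valence 4) → 2 H
  atom 16: C, bond orders sum to 2 (valence 4) → 2 H
  atom 17: C, bond orders sum to 2 (valence 4) → 2 H
  atom 18: C, bond orders sum to 3 (valence 4) → 1 H
  atom 19: C, bond orders sum to 1 (valence 4) → 3 H
  atom 20: C, bond orders sum to 4 (valence 4) → 0 H
  atom 21: N, bond orders sum to 3 (valence 3) → 0 H
Totals → C:16, H:29, N:3, O:2.
In Hill order: C16H29N3O2.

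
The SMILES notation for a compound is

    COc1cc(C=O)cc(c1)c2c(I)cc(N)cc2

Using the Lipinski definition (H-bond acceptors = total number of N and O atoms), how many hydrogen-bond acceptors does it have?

3

N atoms: 1; O atoms: 2.
Lipinski HBA = 1 + 2 = 3.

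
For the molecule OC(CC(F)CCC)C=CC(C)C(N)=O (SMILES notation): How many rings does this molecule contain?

In SMILES, each pair of matching ring-closure digits denotes one ring-closing bond; the number of such bonds equals the number of independent rings.
Ring-closure bonds here: 0.

0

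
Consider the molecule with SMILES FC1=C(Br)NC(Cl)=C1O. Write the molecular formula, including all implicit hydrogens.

Walk through each heavy atom and fill implicit hydrogens from standard valence (C 4, N 3, O 2, S 2, halogen 1):
  atom 1: F (halogen, monovalent) → 0 H
  atom 2: C, bond orders sum to 4 (valence 4) → 0 H
  atom 3: C, bond orders sum to 4 (valence 4) → 0 H
  atom 4: Br (halogen, monovalent) → 0 H
  atom 5: N, bond orders sum to 2 (valence 3) → 1 H
  atom 6: C, bond orders sum to 4 (valence 4) → 0 H
  atom 7: Cl (halogen, monovalent) → 0 H
  atom 8: C, bond orders sum to 4 (valence 4) → 0 H
  atom 9: O, bond orders sum to 1 (valence 2) → 1 H
Totals → C:4, H:2, Br:1, Cl:1, F:1, N:1, O:1.
In Hill order: C4H2BrClFNO.

C4H2BrClFNO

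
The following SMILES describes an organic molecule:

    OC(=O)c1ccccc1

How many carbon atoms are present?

Count every carbon token in the SMILES (each C, including those in ring-closure positions and inside branches).
Carbon count: 7.

7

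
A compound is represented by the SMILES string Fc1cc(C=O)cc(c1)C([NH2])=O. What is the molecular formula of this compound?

C8H6FNO2

Walk through each heavy atom and fill implicit hydrogens from standard valence (C 4, N 3, O 2, S 2, halogen 1); for lowercase aromatic atoms, an aromatic c carries 1 H when it has two neighbours and 0 H with three, and aromatic n carries 0 H:
  atom 1: F (halogen, monovalent) → 0 H
  atom 2: aromatic c, 3 neighbours → 0 H
  atom 3: aromatic c, 2 neighbours → 1 H
  atom 4: aromatic c, 3 neighbours → 0 H
  atom 5: C, bond orders sum to 3 (valence 4) → 1 H
  atom 6: O, bond orders sum to 2 (valence 2) → 0 H
  atom 7: aromatic c, 2 neighbours → 1 H
  atom 8: aromatic c, 3 neighbours → 0 H
  atom 9: aromatic c, 2 neighbours → 1 H
  atom 10: C, bond orders sum to 4 (valence 4) → 0 H
  atom 11: N with explicit H count 2
  atom 12: O, bond orders sum to 2 (valence 2) → 0 H
Totals → C:8, H:6, F:1, N:1, O:2.
In Hill order: C8H6FNO2.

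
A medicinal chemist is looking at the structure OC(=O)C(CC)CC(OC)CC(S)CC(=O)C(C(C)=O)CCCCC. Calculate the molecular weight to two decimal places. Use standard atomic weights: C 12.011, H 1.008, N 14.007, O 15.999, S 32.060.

374.54 g/mol

First, the molecular formula is C19H34O5S (counting implicit H from valence).
  C: 19 × 12.011 = 228.209
  H: 34 × 1.008 = 34.272
  O: 5 × 15.999 = 79.995
  S: 1 × 32.060 = 32.060
Sum: 19×12.011 + 34×1.008 + 5×15.999 + 1×32.060 = 374.536 → 374.54 g/mol.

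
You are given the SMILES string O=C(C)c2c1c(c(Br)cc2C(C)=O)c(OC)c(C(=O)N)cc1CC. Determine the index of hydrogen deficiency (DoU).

Molecular formula: C18H18BrNO4.
DoU = (2C + 2 + N − H − X) / 2, where X is the halogen count and O/S are ignored.
    = (2·18 + 2 + 1 − 18 − 1) / 2 = 20 / 2 = 10.

10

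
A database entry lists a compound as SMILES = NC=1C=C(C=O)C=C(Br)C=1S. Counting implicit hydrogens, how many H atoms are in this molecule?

6

Walk through each heavy atom and fill implicit hydrogens from standard valence (C 4, N 3, O 2, S 2, halogen 1):
  atom 1: N, bond orders sum to 1 (valence 3) → 2 H
  atom 2: C, bond orders sum to 4 (valence 4) → 0 H
  atom 3: C, bond orders sum to 3 (valence 4) → 1 H
  atom 4: C, bond orders sum to 4 (valence 4) → 0 H
  atom 5: C, bond orders sum to 3 (valence 4) → 1 H
  atom 6: O, bond orders sum to 2 (valence 2) → 0 H
  atom 7: C, bond orders sum to 3 (valence 4) → 1 H
  atom 8: C, bond orders sum to 4 (valence 4) → 0 H
  atom 9: Br (halogen, monovalent) → 0 H
  atom 10: C, bond orders sum to 4 (valence 4) → 0 H
  atom 11: S, bond orders sum to 1 (valence 2) → 1 H
Total hydrogens: 6.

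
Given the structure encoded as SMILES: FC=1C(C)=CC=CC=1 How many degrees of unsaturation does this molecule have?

4

Degree of unsaturation = (number of rings) + (number of π bonds).
Ring closures in the SMILES: 1.
π bonds: 3 double bonds (each 1 DoU) → 3 DoU from unsaturation.
Total DoU = 1 + 3 = 4.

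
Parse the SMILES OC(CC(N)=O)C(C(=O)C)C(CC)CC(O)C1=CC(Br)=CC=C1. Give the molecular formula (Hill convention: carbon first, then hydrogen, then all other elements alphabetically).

Walk through each heavy atom and fill implicit hydrogens from standard valence (C 4, N 3, O 2, S 2, halogen 1):
  atom 1: O, bond orders sum to 1 (valence 2) → 1 H
  atom 2: C, bond orders sum to 3 (valence 4) → 1 H
  atom 3: C, bond orders sum to 2 (valence 4) → 2 H
  atom 4: C, bond orders sum to 4 (valence 4) → 0 H
  atom 5: N, bond orders sum to 1 (valence 3) → 2 H
  atom 6: O, bond orders sum to 2 (valence 2) → 0 H
  atom 7: C, bond orders sum to 3 (valence 4) → 1 H
  atom 8: C, bond orders sum to 4 (valence 4) → 0 H
  atom 9: O, bond orders sum to 2 (valence 2) → 0 H
  atom 10: C, bond orders sum to 1 (valence 4) → 3 H
  atom 11: C, bond orders sum to 3 (valence 4) → 1 H
  atom 12: C, bond orders sum to 2 (valence 4) → 2 H
  atom 13: C, bond orders sum to 1 (valence 4) → 3 H
  atom 14: C, bond orders sum to 2 (valence 4) → 2 H
  atom 15: C, bond orders sum to 3 (valence 4) → 1 H
  atom 16: O, bond orders sum to 1 (valence 2) → 1 H
  atom 17: C, bond orders sum to 4 (valence 4) → 0 H
  atom 18: C, bond orders sum to 3 (valence 4) → 1 H
  atom 19: C, bond orders sum to 4 (valence 4) → 0 H
  atom 20: Br (halogen, monovalent) → 0 H
  atom 21: C, bond orders sum to 3 (valence 4) → 1 H
  atom 22: C, bond orders sum to 3 (valence 4) → 1 H
  atom 23: C, bond orders sum to 3 (valence 4) → 1 H
Totals → C:17, H:24, Br:1, N:1, O:4.

C17H24BrNO4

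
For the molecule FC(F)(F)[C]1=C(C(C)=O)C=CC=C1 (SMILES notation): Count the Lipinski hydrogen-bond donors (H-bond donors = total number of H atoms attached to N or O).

Donors: find every N or O and count the H atoms it carries.
  atom 9 (O): bond orders sum to 2 → 0 H
Lipinski HBD = 0.

0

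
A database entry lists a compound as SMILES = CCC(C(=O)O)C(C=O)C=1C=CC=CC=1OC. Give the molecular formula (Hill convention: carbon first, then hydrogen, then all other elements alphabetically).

C13H16O4

Walk through each heavy atom and fill implicit hydrogens from standard valence (C 4, N 3, O 2, S 2, halogen 1):
  atom 1: C, bond orders sum to 1 (valence 4) → 3 H
  atom 2: C, bond orders sum to 2 (valence 4) → 2 H
  atom 3: C, bond orders sum to 3 (valence 4) → 1 H
  atom 4: C, bond orders sum to 4 (valence 4) → 0 H
  atom 5: O, bond orders sum to 2 (valence 2) → 0 H
  atom 6: O, bond orders sum to 1 (valence 2) → 1 H
  atom 7: C, bond orders sum to 3 (valence 4) → 1 H
  atom 8: C, bond orders sum to 3 (valence 4) → 1 H
  atom 9: O, bond orders sum to 2 (valence 2) → 0 H
  atom 10: C, bond orders sum to 4 (valence 4) → 0 H
  atom 11: C, bond orders sum to 3 (valence 4) → 1 H
  atom 12: C, bond orders sum to 3 (valence 4) → 1 H
  atom 13: C, bond orders sum to 3 (valence 4) → 1 H
  atom 14: C, bond orders sum to 3 (valence 4) → 1 H
  atom 15: C, bond orders sum to 4 (valence 4) → 0 H
  atom 16: O, bond orders sum to 2 (valence 2) → 0 H
  atom 17: C, bond orders sum to 1 (valence 4) → 3 H
Totals → C:13, H:16, O:4.
In Hill order: C13H16O4.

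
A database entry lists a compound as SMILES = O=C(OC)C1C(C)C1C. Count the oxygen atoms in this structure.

Scan the SMILES for O atoms (remember two-letter symbols like Cl and Br are single atoms).
Oxygen count: 2.

2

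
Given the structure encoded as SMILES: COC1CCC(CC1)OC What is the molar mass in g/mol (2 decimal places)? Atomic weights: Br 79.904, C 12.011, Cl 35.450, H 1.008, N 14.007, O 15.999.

144.21 g/mol

First, the molecular formula is C8H16O2 (counting implicit H from valence).
  C: 8 × 12.011 = 96.088
  H: 16 × 1.008 = 16.128
  O: 2 × 15.999 = 31.998
Sum: 8×12.011 + 16×1.008 + 2×15.999 = 144.214 → 144.21 g/mol.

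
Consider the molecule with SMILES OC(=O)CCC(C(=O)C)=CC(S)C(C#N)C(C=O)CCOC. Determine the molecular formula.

C15H21NO5S

Walk through each heavy atom and fill implicit hydrogens from standard valence (C 4, N 3, O 2, S 2, halogen 1):
  atom 1: O, bond orders sum to 1 (valence 2) → 1 H
  atom 2: C, bond orders sum to 4 (valence 4) → 0 H
  atom 3: O, bond orders sum to 2 (valence 2) → 0 H
  atom 4: C, bond orders sum to 2 (valence 4) → 2 H
  atom 5: C, bond orders sum to 2 (valence 4) → 2 H
  atom 6: C, bond orders sum to 4 (valence 4) → 0 H
  atom 7: C, bond orders sum to 4 (valence 4) → 0 H
  atom 8: O, bond orders sum to 2 (valence 2) → 0 H
  atom 9: C, bond orders sum to 1 (valence 4) → 3 H
  atom 10: C, bond orders sum to 3 (valence 4) → 1 H
  atom 11: C, bond orders sum to 3 (valence 4) → 1 H
  atom 12: S, bond orders sum to 1 (valence 2) → 1 H
  atom 13: C, bond orders sum to 3 (valence 4) → 1 H
  atom 14: C, bond orders sum to 4 (valence 4) → 0 H
  atom 15: N, bond orders sum to 3 (valence 3) → 0 H
  atom 16: C, bond orders sum to 3 (valence 4) → 1 H
  atom 17: C, bond orders sum to 3 (valence 4) → 1 H
  atom 18: O, bond orders sum to 2 (valence 2) → 0 H
  atom 19: C, bond orders sum to 2 (valence 4) → 2 H
  atom 20: C, bond orders sum to 2 (valence 4) → 2 H
  atom 21: O, bond orders sum to 2 (valence 2) → 0 H
  atom 22: C, bond orders sum to 1 (valence 4) → 3 H
Totals → C:15, H:21, N:1, O:5, S:1.
In Hill order: C15H21NO5S.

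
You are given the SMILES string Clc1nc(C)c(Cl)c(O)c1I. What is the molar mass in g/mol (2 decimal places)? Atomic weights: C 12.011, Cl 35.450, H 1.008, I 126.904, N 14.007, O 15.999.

303.91 g/mol

First, the molecular formula is C6H4Cl2INO (counting implicit H from valence).
  C: 6 × 12.011 = 72.066
  Cl: 2 × 35.450 = 70.900
  H: 4 × 1.008 = 4.032
  I: 1 × 126.904 = 126.904
  N: 1 × 14.007 = 14.007
  O: 1 × 15.999 = 15.999
Sum: 6×12.011 + 2×35.450 + 4×1.008 + 1×126.904 + 1×14.007 + 1×15.999 = 303.908 → 303.91 g/mol.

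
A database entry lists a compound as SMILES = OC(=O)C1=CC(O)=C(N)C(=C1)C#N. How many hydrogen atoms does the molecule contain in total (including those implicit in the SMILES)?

Walk through each heavy atom and fill implicit hydrogens from standard valence (C 4, N 3, O 2, S 2, halogen 1):
  atom 1: O, bond orders sum to 1 (valence 2) → 1 H
  atom 2: C, bond orders sum to 4 (valence 4) → 0 H
  atom 3: O, bond orders sum to 2 (valence 2) → 0 H
  atom 4: C, bond orders sum to 4 (valence 4) → 0 H
  atom 5: C, bond orders sum to 3 (valence 4) → 1 H
  atom 6: C, bond orders sum to 4 (valence 4) → 0 H
  atom 7: O, bond orders sum to 1 (valence 2) → 1 H
  atom 8: C, bond orders sum to 4 (valence 4) → 0 H
  atom 9: N, bond orders sum to 1 (valence 3) → 2 H
  atom 10: C, bond orders sum to 4 (valence 4) → 0 H
  atom 11: C, bond orders sum to 3 (valence 4) → 1 H
  atom 12: C, bond orders sum to 4 (valence 4) → 0 H
  atom 13: N, bond orders sum to 3 (valence 3) → 0 H
Total hydrogens: 6.

6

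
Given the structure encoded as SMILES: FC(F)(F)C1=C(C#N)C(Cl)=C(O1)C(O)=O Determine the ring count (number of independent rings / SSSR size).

In SMILES, each pair of matching ring-closure digits denotes one ring-closing bond; the number of such bonds equals the number of independent rings.
Ring-closure bonds here: 1.

1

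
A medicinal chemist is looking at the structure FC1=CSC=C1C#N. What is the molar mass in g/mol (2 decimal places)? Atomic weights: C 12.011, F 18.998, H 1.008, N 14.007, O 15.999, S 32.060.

First, the molecular formula is C5H2FNS (counting implicit H from valence).
  C: 5 × 12.011 = 60.055
  F: 1 × 18.998 = 18.998
  H: 2 × 1.008 = 2.016
  N: 1 × 14.007 = 14.007
  S: 1 × 32.060 = 32.060
Sum: 5×12.011 + 1×18.998 + 2×1.008 + 1×14.007 + 1×32.060 = 127.136 → 127.14 g/mol.

127.14 g/mol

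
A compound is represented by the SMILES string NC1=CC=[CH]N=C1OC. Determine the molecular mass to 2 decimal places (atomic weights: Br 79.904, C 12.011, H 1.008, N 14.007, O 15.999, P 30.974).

First, the molecular formula is C6H8N2O (counting implicit H from valence).
  C: 6 × 12.011 = 72.066
  H: 8 × 1.008 = 8.064
  N: 2 × 14.007 = 28.014
  O: 1 × 15.999 = 15.999
Sum: 6×12.011 + 8×1.008 + 2×14.007 + 1×15.999 = 124.143 → 124.14 g/mol.

124.14 g/mol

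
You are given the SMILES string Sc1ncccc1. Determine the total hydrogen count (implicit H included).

5

Walk through each heavy atom and fill implicit hydrogens from standard valence (C 4, N 3, O 2, S 2, halogen 1); for lowercase aromatic atoms, an aromatic c carries 1 H when it has two neighbours and 0 H with three, and aromatic n carries 0 H:
  atom 1: S, bond orders sum to 1 (valence 2) → 1 H
  atom 2: aromatic c, 3 neighbours → 0 H
  atom 3: aromatic n, 2 neighbours → 0 H
  atom 4: aromatic c, 2 neighbours → 1 H
  atom 5: aromatic c, 2 neighbours → 1 H
  atom 6: aromatic c, 2 neighbours → 1 H
  atom 7: aromatic c, 2 neighbours → 1 H
Total hydrogens: 5.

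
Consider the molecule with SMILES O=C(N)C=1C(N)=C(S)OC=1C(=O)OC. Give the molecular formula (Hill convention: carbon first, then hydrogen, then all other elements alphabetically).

Walk through each heavy atom and fill implicit hydrogens from standard valence (C 4, N 3, O 2, S 2, halogen 1):
  atom 1: O, bond orders sum to 2 (valence 2) → 0 H
  atom 2: C, bond orders sum to 4 (valence 4) → 0 H
  atom 3: N, bond orders sum to 1 (valence 3) → 2 H
  atom 4: C, bond orders sum to 4 (valence 4) → 0 H
  atom 5: C, bond orders sum to 4 (valence 4) → 0 H
  atom 6: N, bond orders sum to 1 (valence 3) → 2 H
  atom 7: C, bond orders sum to 4 (valence 4) → 0 H
  atom 8: S, bond orders sum to 1 (valence 2) → 1 H
  atom 9: O, bond orders sum to 2 (valence 2) → 0 H
  atom 10: C, bond orders sum to 4 (valence 4) → 0 H
  atom 11: C, bond orders sum to 4 (valence 4) → 0 H
  atom 12: O, bond orders sum to 2 (valence 2) → 0 H
  atom 13: O, bond orders sum to 2 (valence 2) → 0 H
  atom 14: C, bond orders sum to 1 (valence 4) → 3 H
Totals → C:7, H:8, N:2, O:4, S:1.

C7H8N2O4S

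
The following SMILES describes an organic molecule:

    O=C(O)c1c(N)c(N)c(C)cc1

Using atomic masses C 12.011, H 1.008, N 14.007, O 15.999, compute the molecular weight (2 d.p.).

166.18 g/mol

First, the molecular formula is C8H10N2O2 (counting implicit H from valence).
  C: 8 × 12.011 = 96.088
  H: 10 × 1.008 = 10.080
  N: 2 × 14.007 = 28.014
  O: 2 × 15.999 = 31.998
Sum: 8×12.011 + 10×1.008 + 2×14.007 + 2×15.999 = 166.180 → 166.18 g/mol.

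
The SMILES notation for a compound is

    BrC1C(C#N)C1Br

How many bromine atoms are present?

Scan the SMILES for Br atoms (remember two-letter symbols like Cl and Br are single atoms).
Bromine count: 2.

2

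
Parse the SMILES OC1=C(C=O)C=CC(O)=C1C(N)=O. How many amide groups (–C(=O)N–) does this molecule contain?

1

The amide motif appears at heavy-atom position 11 in the SMILES.
Other groups present: 1 aldehyde, 2 hydroxyl.
Amide count: 1.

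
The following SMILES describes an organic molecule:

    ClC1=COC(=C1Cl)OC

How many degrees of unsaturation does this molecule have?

3

Degree of unsaturation = (number of rings) + (number of π bonds).
Ring closures in the SMILES: 1.
π bonds: 2 double bonds (each 1 DoU) → 2 DoU from unsaturation.
Total DoU = 1 + 2 = 3.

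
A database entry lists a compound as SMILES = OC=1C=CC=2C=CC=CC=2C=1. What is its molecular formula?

Walk through each heavy atom and fill implicit hydrogens from standard valence (C 4, N 3, O 2, S 2, halogen 1):
  atom 1: O, bond orders sum to 1 (valence 2) → 1 H
  atom 2: C, bond orders sum to 4 (valence 4) → 0 H
  atom 3: C, bond orders sum to 3 (valence 4) → 1 H
  atom 4: C, bond orders sum to 3 (valence 4) → 1 H
  atom 5: C, bond orders sum to 4 (valence 4) → 0 H
  atom 6: C, bond orders sum to 3 (valence 4) → 1 H
  atom 7: C, bond orders sum to 3 (valence 4) → 1 H
  atom 8: C, bond orders sum to 3 (valence 4) → 1 H
  atom 9: C, bond orders sum to 3 (valence 4) → 1 H
  atom 10: C, bond orders sum to 4 (valence 4) → 0 H
  atom 11: C, bond orders sum to 3 (valence 4) → 1 H
Totals → C:10, H:8, O:1.
In Hill order: C10H8O.

C10H8O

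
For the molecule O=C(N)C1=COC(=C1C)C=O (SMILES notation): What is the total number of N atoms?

Scan the SMILES for N atoms (remember two-letter symbols like Cl and Br are single atoms).
Nitrogen count: 1.

1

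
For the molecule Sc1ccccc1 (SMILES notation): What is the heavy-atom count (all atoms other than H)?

Every atom symbol written in the SMILES (organic subset) is one heavy atom; implicit H are not written.
Heavy atoms by element → C:6, S:1.
Total: 7.

7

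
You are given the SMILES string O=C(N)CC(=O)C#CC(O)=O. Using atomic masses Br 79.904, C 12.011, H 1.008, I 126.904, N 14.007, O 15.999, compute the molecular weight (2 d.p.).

155.11 g/mol

First, the molecular formula is C6H5NO4 (counting implicit H from valence).
  C: 6 × 12.011 = 72.066
  H: 5 × 1.008 = 5.040
  N: 1 × 14.007 = 14.007
  O: 4 × 15.999 = 63.996
Sum: 6×12.011 + 5×1.008 + 1×14.007 + 4×15.999 = 155.109 → 155.11 g/mol.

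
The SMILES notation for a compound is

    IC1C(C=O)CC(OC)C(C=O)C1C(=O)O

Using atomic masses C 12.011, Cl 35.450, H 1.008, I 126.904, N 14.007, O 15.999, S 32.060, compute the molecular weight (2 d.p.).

340.11 g/mol

First, the molecular formula is C10H13IO5 (counting implicit H from valence).
  C: 10 × 12.011 = 120.110
  H: 13 × 1.008 = 13.104
  I: 1 × 126.904 = 126.904
  O: 5 × 15.999 = 79.995
Sum: 10×12.011 + 13×1.008 + 1×126.904 + 5×15.999 = 340.113 → 340.11 g/mol.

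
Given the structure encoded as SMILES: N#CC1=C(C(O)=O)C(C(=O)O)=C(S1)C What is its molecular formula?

Walk through each heavy atom and fill implicit hydrogens from standard valence (C 4, N 3, O 2, S 2, halogen 1):
  atom 1: N, bond orders sum to 3 (valence 3) → 0 H
  atom 2: C, bond orders sum to 4 (valence 4) → 0 H
  atom 3: C, bond orders sum to 4 (valence 4) → 0 H
  atom 4: C, bond orders sum to 4 (valence 4) → 0 H
  atom 5: C, bond orders sum to 4 (valence 4) → 0 H
  atom 6: O, bond orders sum to 1 (valence 2) → 1 H
  atom 7: O, bond orders sum to 2 (valence 2) → 0 H
  atom 8: C, bond orders sum to 4 (valence 4) → 0 H
  atom 9: C, bond orders sum to 4 (valence 4) → 0 H
  atom 10: O, bond orders sum to 2 (valence 2) → 0 H
  atom 11: O, bond orders sum to 1 (valence 2) → 1 H
  atom 12: C, bond orders sum to 4 (valence 4) → 0 H
  atom 13: S, bond orders sum to 2 (valence 2) → 0 H
  atom 14: C, bond orders sum to 1 (valence 4) → 3 H
Totals → C:8, H:5, N:1, O:4, S:1.
In Hill order: C8H5NO4S.

C8H5NO4S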